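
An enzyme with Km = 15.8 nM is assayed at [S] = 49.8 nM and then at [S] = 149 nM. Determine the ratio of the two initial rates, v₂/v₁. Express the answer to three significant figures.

Since Vmax cancels, v₂/v₁ = [S]₂(Km+[S]₁) / [S]₁(Km+[S]₂).
= 149×(15.8+49.8) / (49.8×(15.8+149)) = 9774/8207 = 1.19.

1.19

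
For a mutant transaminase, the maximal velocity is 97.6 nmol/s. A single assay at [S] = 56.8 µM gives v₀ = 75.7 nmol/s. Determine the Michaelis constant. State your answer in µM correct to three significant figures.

v/Vmax = 75.7/97.6 = 0.7756 = [S]/(Km+[S]).
So Km + [S] = [S]/0.7756 = 73.23 µM, giving Km = 73.23 − 56.8 = 16.4 µM.

16.4 µM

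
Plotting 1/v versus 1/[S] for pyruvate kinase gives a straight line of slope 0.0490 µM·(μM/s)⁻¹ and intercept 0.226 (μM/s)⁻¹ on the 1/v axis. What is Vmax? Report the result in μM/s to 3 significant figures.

The y-intercept of a Lineweaver–Burk plot equals 1/Vmax, so Vmax = 1/0.226 = 4.42 μM/s.

4.42 μM/s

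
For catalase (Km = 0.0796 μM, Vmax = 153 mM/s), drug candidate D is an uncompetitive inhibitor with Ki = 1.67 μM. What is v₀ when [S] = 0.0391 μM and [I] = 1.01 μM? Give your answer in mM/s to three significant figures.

42.0 mM/s

α = 1 + [I]/Ki = 1 + 1.01/1.67 = 1.605.
For an uncompetitive inhibitor, both parameters are divided by α, giving Vmax/α and Km/α: Km,app = 0.0496 μM, Vmax,app = 95.3 mM/s.
v = Vmax,app·[S]/(Km,app + [S]) = 95.3 × 0.0391/(0.0496 + 0.0391) = 42.0 mM/s.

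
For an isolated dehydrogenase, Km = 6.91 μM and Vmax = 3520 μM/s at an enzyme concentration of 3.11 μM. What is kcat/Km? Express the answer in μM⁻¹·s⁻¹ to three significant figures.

kcat = Vmax/[E]total = 3520/3.11 = 1130 s⁻¹.
kcat/Km = 1130/6.91 = 164 μM⁻¹·s⁻¹.

164 μM⁻¹·s⁻¹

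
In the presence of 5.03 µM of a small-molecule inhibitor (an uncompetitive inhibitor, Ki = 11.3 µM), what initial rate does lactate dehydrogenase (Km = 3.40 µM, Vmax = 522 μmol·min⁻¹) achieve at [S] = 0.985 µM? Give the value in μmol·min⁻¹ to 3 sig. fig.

107 μmol·min⁻¹

α = 1 + [I]/Ki = 1 + 5.03/11.3 = 1.445.
For an uncompetitive inhibitor, both parameters are divided by α, giving Vmax/α and Km/α: Km,app = 2.35 µM, Vmax,app = 361 μmol·min⁻¹.
v = Vmax,app·[S]/(Km,app + [S]) = 361 × 0.985/(2.35 + 0.985) = 107 μmol·min⁻¹.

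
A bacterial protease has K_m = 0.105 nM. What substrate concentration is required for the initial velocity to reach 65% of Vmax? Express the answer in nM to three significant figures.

v/Vmax = [S]/(Km+[S]) = 0.65, so [S] = Km·0.65/(1 − 0.65) = 0.105 × 1.857.
[S] = 0.195 nM.

0.195 nM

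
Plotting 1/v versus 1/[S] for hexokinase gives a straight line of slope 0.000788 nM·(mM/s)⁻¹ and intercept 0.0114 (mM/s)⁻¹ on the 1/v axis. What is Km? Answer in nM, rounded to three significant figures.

0.0691 nM

y-intercept = 1/Vmax ⇒ Vmax = 87.7 mM/s; slope = Km/Vmax ⇒ Km = slope × Vmax.
Km = 0.000788 × 87.7 = 0.0691 nM.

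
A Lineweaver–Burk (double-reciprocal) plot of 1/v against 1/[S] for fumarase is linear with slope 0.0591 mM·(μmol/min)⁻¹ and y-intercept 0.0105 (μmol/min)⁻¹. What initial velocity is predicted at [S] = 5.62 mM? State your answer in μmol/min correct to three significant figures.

The y-intercept is 1/Vmax, so Vmax = 1/0.0105 = 95.2 μmol/min.
The slope is Km/Vmax, so Km = 0.0591 × 95.2 = 5.63 mM.
Then v = 95.2 × 5.62/(5.63 + 5.62) = 47.6 μmol/min.

47.6 μmol/min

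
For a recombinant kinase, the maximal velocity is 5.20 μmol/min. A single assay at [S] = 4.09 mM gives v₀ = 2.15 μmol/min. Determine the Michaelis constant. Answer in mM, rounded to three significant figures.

5.80 mM

From v = Vmax[S]/(Km+[S]), Km = [S](Vmax − v)/v.
Km = 4.09 × (5.20 − 2.15) / 2.15 = 12.47/2.15 = 5.80 mM.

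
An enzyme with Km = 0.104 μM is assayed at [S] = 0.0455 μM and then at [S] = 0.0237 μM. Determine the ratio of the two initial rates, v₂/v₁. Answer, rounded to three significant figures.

0.610

The fractional saturations are [S]/(Km+[S]) = 0.0455/0.1495 = 0.3043 and 0.0237/0.1277 = 0.1856.
v₂/v₁ is just their ratio: 0.1856/0.3043 = 0.610.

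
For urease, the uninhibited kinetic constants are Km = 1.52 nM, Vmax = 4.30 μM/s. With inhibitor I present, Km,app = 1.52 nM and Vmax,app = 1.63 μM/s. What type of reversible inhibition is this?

noncompetitive

Vmax decreases (4.30 → 1.63 μM/s) while Km is unchanged — pure noncompetitive inhibition.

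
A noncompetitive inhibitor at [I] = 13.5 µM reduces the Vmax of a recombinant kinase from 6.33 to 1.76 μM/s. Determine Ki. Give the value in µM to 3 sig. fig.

5.20 µM

Noncompetitive: Vmax,app = Vmax/α with α = 1 + [I]/Ki.
α = Vmax/Vmax,app = 6.33/1.76 = 3.597.
Ki = [I]/(α − 1) = 13.5/2.597 = 5.20 µM.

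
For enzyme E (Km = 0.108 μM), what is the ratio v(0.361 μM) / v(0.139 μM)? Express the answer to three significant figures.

1.37

The fractional saturations are [S]/(Km+[S]) = 0.139/0.2470 = 0.5628 and 0.361/0.4690 = 0.7697.
v₂/v₁ is just their ratio: 0.7697/0.5628 = 1.37.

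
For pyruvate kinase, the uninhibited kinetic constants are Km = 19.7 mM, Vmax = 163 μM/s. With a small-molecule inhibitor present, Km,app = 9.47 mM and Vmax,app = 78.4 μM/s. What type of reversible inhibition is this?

Both Km and Vmax decrease by the same factor (~2.08-fold) — characteristic of uncompetitive inhibition.

uncompetitive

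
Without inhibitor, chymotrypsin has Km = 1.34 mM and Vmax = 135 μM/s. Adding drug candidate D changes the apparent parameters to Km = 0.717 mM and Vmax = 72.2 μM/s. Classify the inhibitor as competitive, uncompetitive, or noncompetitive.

Both Km and Vmax decrease by the same factor (~1.87-fold) — characteristic of uncompetitive inhibition.

uncompetitive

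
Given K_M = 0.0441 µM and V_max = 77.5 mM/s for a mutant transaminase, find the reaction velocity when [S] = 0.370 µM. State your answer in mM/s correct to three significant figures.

69.2 mM/s

[S]/(Km+[S]) = 0.370/0.4141 = 0.8935, the fractional saturation.
v = 0.8935 × Vmax = 0.8935 × 77.5 = 69.2 mM/s.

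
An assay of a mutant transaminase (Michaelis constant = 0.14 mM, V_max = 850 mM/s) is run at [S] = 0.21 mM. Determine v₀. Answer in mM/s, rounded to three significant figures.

510 mM/s

[S]/(Km+[S]) = 0.21/0.3500 = 0.6000, the fractional saturation.
v = 0.6000 × Vmax = 0.6000 × 850 = 510 mM/s.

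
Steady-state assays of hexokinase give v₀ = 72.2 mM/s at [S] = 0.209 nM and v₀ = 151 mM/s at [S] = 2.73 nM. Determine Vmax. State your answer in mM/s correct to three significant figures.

In reciprocal form, 1/v = (Km/Vmax)·(1/[S]) + 1/Vmax. The two points give (1/[S], 1/v) = (4.785, 0.01385) and (0.3663, 0.006623).
Slope = (0.01385 − 0.006623)/(4.785 − 0.3663) = 0.001636; intercept = 0.01385 − 0.001636×4.785 = 0.006023.
Vmax = 1/intercept = 166 mM/s; Km = slope × Vmax = 0.001636 × 166 = 0.272 nM.

166 mM/s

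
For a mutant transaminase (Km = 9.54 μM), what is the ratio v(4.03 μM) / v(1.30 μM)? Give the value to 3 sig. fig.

2.48

The fractional saturations are [S]/(Km+[S]) = 1.30/10.84 = 0.1199 and 4.03/13.57 = 0.2970.
v₂/v₁ is just their ratio: 0.2970/0.1199 = 2.48.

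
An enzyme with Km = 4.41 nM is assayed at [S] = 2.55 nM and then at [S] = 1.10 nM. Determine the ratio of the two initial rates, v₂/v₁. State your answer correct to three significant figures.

0.545

Since Vmax cancels, v₂/v₁ = [S]₂(Km+[S]₁) / [S]₁(Km+[S]₂).
= 1.10×(4.41+2.55) / (2.55×(4.41+1.10)) = 7.656/14.05 = 0.545.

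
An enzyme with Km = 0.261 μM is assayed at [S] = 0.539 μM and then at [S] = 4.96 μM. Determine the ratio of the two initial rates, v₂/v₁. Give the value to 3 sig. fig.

1.41

The fractional saturations are [S]/(Km+[S]) = 0.539/0.8000 = 0.6738 and 4.96/5.221 = 0.9500.
v₂/v₁ is just their ratio: 0.9500/0.6738 = 1.41.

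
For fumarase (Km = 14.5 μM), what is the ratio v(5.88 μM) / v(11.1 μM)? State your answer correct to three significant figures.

Since Vmax cancels, v₂/v₁ = [S]₂(Km+[S]₁) / [S]₁(Km+[S]₂).
= 5.88×(14.5+11.1) / (11.1×(14.5+5.88)) = 150.5/226.2 = 0.665.

0.665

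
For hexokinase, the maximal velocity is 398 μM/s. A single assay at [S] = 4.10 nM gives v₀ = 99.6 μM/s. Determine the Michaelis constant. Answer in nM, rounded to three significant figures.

v/Vmax = 99.6/398 = 0.2503 = [S]/(Km+[S]).
So Km + [S] = [S]/0.2503 = 16.38 nM, giving Km = 16.38 − 4.10 = 12.3 nM.

12.3 nM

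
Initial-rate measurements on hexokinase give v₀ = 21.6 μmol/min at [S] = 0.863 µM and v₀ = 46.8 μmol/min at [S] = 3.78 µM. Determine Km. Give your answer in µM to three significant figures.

1.99 µM

From v = Vmax[S]/(Km+[S]), each point gives Vmax = v(Km+[S])/[S].
Equating: 21.6(Km+0.863)/0.863 = 46.8(Km+3.78)/3.78.
25.03·Km + 21.6 = 12.38·Km + 46.8, so (25.03 − 12.38)·Km = 46.8 − 21.6.
Km = 25.20/12.65 = 1.99 µM; then Vmax = 21.6(1.99+0.863)/0.863 = 71.5 μmol/min.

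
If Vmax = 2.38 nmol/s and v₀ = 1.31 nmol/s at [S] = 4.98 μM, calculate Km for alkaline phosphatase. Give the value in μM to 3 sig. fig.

4.07 μM

From v = Vmax[S]/(Km+[S]), Km = [S](Vmax − v)/v.
Km = 4.98 × (2.38 − 1.31) / 1.31 = 5.329/1.31 = 4.07 μM.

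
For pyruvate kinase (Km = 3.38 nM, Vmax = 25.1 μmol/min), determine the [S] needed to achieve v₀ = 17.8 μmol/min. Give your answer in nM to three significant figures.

The required fractional saturation is v/Vmax = 17.8/25.1 = 0.7092.
Then [S]/(Km+[S]) = 0.7092 ⇒ [S] = 3.38 × 0.7092/(1 − 0.7092) = 8.24 nM.

8.24 nM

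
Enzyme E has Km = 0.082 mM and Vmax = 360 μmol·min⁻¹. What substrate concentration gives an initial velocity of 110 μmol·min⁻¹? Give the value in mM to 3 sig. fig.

0.0361 mM

Rearranging v = Vmax[S]/(Km+[S]) gives [S] = Km·v/(Vmax − v).
[S] = 0.082 × 110 / (360 − 110) = 9.020/250.0 = 0.0361 mM.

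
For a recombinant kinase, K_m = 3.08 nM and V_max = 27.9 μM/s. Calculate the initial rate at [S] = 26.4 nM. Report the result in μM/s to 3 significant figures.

25.0 μM/s

v = Vmax·[S]/(Km + [S]) = 27.9 × 26.4 / (3.08 + 26.4)
  = 736.6 / 29.48 = 25.0 μM/s.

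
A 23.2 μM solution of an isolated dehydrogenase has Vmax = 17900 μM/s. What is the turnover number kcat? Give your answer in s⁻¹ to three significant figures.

772 s⁻¹

kcat = Vmax/[E]total = 17900 μM/s / 23.2 μM = 772 s⁻¹.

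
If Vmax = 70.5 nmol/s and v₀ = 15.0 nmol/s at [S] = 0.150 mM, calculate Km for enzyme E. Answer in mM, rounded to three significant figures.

From v = Vmax[S]/(Km+[S]), Km = [S](Vmax − v)/v.
Km = 0.150 × (70.5 − 15.0) / 15.0 = 8.325/15.0 = 0.555 mM.

0.555 mM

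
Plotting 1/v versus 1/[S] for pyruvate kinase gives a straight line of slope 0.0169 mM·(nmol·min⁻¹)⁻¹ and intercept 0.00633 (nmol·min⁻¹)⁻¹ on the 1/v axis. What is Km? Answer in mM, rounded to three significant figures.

2.67 mM

y-intercept = 1/Vmax ⇒ Vmax = 158 nmol·min⁻¹; slope = Km/Vmax ⇒ Km = slope × Vmax.
Km = 0.0169 × 158 = 2.67 mM.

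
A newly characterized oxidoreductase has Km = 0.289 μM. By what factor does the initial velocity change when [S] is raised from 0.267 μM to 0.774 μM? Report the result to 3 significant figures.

The fractional saturations are [S]/(Km+[S]) = 0.267/0.5560 = 0.4802 and 0.774/1.063 = 0.7281.
v₂/v₁ is just their ratio: 0.7281/0.4802 = 1.52.

1.52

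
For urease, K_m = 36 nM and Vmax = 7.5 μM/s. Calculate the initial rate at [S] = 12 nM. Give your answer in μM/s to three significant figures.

v = Vmax·[S]/(Km + [S]) = 7.5 × 12 / (36 + 12)
  = 90.00 / 48.00 = 1.88 μM/s.

1.88 μM/s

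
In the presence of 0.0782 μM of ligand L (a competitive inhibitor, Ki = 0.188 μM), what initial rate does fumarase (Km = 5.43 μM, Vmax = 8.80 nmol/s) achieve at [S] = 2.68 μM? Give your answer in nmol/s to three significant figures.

2.27 nmol/s

With α = 1 + [I]/Ki = 1 + 0.0782/0.188 = 1.416, the competitive rate law is v = Vmax[S] / (αKm + [S]).
v = 8.80×2.68 / (1.416×5.43 + 2.68) = 23.58/10.37 = 2.27 nmol/s.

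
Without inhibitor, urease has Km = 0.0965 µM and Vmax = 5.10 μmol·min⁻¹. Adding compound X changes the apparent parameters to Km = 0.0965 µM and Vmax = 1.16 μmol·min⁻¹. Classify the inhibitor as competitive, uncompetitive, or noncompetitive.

Vmax decreases (5.10 → 1.16 μmol·min⁻¹) while Km is unchanged — pure noncompetitive inhibition.

noncompetitive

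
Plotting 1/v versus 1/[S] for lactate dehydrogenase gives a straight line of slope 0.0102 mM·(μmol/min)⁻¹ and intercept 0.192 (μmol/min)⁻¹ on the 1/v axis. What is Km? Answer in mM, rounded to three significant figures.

0.0531 mM

y-intercept = 1/Vmax ⇒ Vmax = 5.21 μmol/min; slope = Km/Vmax ⇒ Km = slope × Vmax.
Km = 0.0102 × 5.21 = 0.0531 mM.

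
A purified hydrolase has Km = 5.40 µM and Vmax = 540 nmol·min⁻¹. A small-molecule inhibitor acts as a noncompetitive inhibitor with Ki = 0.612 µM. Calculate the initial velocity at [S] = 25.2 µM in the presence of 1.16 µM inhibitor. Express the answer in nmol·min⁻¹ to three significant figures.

154 nmol·min⁻¹

With α = 1 + [I]/Ki = 1 + 1.16/0.612 = 2.895, the noncompetitive rate law is v = (Vmax/α)·[S] / (Km + [S]).
v = (540/2.895)×25.2 / (5.40 + 25.2) = 4700/30.60 = 154 nmol·min⁻¹.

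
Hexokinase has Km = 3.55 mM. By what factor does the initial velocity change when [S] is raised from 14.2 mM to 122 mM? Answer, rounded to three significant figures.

1.21

Since Vmax cancels, v₂/v₁ = [S]₂(Km+[S]₁) / [S]₁(Km+[S]₂).
= 122×(3.55+14.2) / (14.2×(3.55+122)) = 2166/1783 = 1.21.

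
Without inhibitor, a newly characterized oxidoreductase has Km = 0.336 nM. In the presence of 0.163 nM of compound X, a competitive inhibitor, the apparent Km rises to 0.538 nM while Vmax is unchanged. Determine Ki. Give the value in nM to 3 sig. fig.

Competitive: Km,app = α·Km with α = 1 + [I]/Ki.
α = Km,app/Km = 0.538/0.336 = 1.601.
Ki = [I]/(α − 1) = 0.163/0.6012 = 0.271 nM.

0.271 nM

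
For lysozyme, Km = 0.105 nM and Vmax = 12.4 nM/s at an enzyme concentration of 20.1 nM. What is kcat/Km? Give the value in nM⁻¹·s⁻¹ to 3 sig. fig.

5.88 nM⁻¹·s⁻¹

kcat = Vmax/[E]total = 12.4/20.1 = 0.617 s⁻¹.
kcat/Km = 0.617/0.105 = 5.88 nM⁻¹·s⁻¹.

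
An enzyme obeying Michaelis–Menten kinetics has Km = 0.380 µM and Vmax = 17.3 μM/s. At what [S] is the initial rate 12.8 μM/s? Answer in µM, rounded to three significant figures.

The required fractional saturation is v/Vmax = 12.8/17.3 = 0.7399.
Then [S]/(Km+[S]) = 0.7399 ⇒ [S] = 0.380 × 0.7399/(1 − 0.7399) = 1.08 µM.

1.08 µM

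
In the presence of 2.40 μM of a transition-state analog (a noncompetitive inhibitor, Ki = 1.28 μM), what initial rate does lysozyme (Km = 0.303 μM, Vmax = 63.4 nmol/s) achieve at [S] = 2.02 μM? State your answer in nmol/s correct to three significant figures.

19.2 nmol/s

α = 1 + [I]/Ki = 1 + 2.40/1.28 = 2.875.
For a noncompetitive inhibitor, Vmax is reduced to Vmax/α while Km is unchanged: Km,app = 0.303 μM, Vmax,app = 22.1 nmol/s.
v = Vmax,app·[S]/(Km,app + [S]) = 22.1 × 2.02/(0.303 + 2.02) = 19.2 nmol/s.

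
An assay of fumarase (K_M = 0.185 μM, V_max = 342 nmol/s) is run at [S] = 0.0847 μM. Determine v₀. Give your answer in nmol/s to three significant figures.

[S]/(Km+[S]) = 0.0847/0.2697 = 0.3141, the fractional saturation.
v = 0.3141 × Vmax = 0.3141 × 342 = 107 nmol/s.

107 nmol/s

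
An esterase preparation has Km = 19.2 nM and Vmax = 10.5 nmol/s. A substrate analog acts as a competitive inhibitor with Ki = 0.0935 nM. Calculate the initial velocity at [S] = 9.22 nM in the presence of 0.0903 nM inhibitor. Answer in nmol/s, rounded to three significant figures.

2.06 nmol/s

With α = 1 + [I]/Ki = 1 + 0.0903/0.0935 = 1.966, the competitive rate law is v = Vmax[S] / (αKm + [S]).
v = 10.5×9.22 / (1.966×19.2 + 9.22) = 96.81/46.96 = 2.06 nmol/s.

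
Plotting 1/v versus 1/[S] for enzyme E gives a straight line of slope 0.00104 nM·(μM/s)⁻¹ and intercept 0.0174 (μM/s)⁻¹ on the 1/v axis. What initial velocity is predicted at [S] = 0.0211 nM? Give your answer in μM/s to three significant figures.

15.0 μM/s

The y-intercept is 1/Vmax, so Vmax = 1/0.0174 = 57.5 μM/s.
The slope is Km/Vmax, so Km = 0.00104 × 57.5 = 0.0598 nM.
Then v = 57.5 × 0.0211/(0.0598 + 0.0211) = 15.0 μM/s.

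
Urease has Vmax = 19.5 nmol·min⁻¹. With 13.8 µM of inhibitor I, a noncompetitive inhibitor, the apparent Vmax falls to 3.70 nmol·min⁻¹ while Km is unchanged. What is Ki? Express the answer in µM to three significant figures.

Noncompetitive: Vmax,app = Vmax/α with α = 1 + [I]/Ki.
α = Vmax/Vmax,app = 19.5/3.70 = 5.270.
Since α = 1 + [I]/Ki, [I]/Ki = 5.270 − 1 = 4.270 and Ki = 13.8/4.270 = 3.23 µM.

3.23 µM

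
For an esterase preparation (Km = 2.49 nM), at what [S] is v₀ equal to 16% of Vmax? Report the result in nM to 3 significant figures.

0.474 nM

v/Vmax = [S]/(Km+[S]) = 0.16, so [S] = Km·0.16/(1 − 0.16) = 2.49 × 0.1905.
[S] = 0.474 nM.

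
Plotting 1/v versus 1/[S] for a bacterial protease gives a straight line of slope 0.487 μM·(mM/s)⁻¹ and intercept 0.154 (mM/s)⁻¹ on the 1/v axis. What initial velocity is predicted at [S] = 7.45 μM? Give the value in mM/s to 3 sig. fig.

The y-intercept is 1/Vmax, so Vmax = 1/0.154 = 6.49 mM/s.
The slope is Km/Vmax, so Km = 0.487 × 6.49 = 3.16 μM.
Then v = 6.49 × 7.45/(3.16 + 7.45) = 4.56 mM/s.

4.56 mM/s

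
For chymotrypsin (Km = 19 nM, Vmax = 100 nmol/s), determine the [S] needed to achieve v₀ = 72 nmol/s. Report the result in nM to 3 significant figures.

The required fractional saturation is v/Vmax = 72/100 = 0.7200.
Then [S]/(Km+[S]) = 0.7200 ⇒ [S] = 19 × 0.7200/(1 − 0.7200) = 48.9 nM.

48.9 nM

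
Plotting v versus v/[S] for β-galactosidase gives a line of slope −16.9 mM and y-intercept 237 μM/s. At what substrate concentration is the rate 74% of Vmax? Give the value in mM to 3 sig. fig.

The Eadie–Hofstee slope gives Km = 16.9 mM (slope = −Km).
v/Vmax = [S]/(Km+[S]) = 0.74 ⇒ [S] = Km·0.74/(1−0.74) = 16.9 × 2.846 = 48.1 mM.

48.1 mM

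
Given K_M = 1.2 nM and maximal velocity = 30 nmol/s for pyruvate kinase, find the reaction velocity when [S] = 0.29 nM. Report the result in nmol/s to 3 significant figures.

5.84 nmol/s

v = Vmax·[S]/(Km + [S]) = 30 × 0.29 / (1.2 + 0.29)
  = 8.700 / 1.490 = 5.84 nmol/s.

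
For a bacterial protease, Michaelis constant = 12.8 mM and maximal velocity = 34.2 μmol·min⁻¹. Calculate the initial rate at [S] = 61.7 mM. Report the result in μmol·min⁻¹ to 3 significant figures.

28.3 μmol·min⁻¹

[S]/(Km+[S]) = 61.7/74.50 = 0.8282, the fractional saturation.
v = 0.8282 × Vmax = 0.8282 × 34.2 = 28.3 μmol·min⁻¹.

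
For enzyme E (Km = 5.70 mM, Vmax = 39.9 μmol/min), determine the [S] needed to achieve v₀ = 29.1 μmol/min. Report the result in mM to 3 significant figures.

The required fractional saturation is v/Vmax = 29.1/39.9 = 0.7293.
Then [S]/(Km+[S]) = 0.7293 ⇒ [S] = 5.70 × 0.7293/(1 − 0.7293) = 15.4 mM.

15.4 mM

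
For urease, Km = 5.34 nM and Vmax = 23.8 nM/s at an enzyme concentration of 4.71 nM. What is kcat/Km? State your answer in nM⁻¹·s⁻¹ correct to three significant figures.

0.946 nM⁻¹·s⁻¹

kcat = Vmax/[E]total = 23.8/4.71 = 5.05 s⁻¹.
kcat/Km = 5.05/5.34 = 0.946 nM⁻¹·s⁻¹.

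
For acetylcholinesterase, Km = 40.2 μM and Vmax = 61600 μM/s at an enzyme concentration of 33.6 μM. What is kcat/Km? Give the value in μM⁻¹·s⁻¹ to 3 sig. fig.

kcat = Vmax/[E]total = 61600/33.6 = 1830 s⁻¹.
kcat/Km = 1830/40.2 = 45.6 μM⁻¹·s⁻¹.

45.6 μM⁻¹·s⁻¹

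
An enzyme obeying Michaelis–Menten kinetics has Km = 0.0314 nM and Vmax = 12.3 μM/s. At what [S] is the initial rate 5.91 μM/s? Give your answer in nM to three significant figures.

Rearranging v = Vmax[S]/(Km+[S]) gives [S] = Km·v/(Vmax − v).
[S] = 0.0314 × 5.91 / (12.3 − 5.91) = 0.1856/6.390 = 0.0290 nM.

0.0290 nM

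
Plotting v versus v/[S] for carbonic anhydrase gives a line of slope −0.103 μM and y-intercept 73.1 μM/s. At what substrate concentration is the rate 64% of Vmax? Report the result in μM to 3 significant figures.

0.183 μM

The Eadie–Hofstee slope gives Km = 0.103 μM (slope = −Km).
v/Vmax = [S]/(Km+[S]) = 0.64 ⇒ [S] = Km·0.64/(1−0.64) = 0.103 × 1.778 = 0.183 μM.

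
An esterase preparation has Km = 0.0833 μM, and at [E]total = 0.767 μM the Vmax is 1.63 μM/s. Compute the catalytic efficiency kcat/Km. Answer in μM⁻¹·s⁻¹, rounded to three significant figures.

kcat = Vmax/[E]total = 1.63/0.767 = 2.13 s⁻¹.
kcat/Km = 2.13/0.0833 = 25.5 μM⁻¹·s⁻¹.

25.5 μM⁻¹·s⁻¹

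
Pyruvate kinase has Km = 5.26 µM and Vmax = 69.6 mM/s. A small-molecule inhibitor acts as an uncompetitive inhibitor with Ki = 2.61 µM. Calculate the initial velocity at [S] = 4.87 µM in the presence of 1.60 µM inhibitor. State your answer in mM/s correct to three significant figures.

With α = 1 + [I]/Ki = 1 + 1.60/2.61 = 1.613, the uncompetitive rate law is v = (Vmax/α)·[S] / (Km/α + [S]).
v = (69.6/1.613)×4.87 / (5.26/1.613 + 4.87) = 210.1/8.131 = 25.8 mM/s.

25.8 mM/s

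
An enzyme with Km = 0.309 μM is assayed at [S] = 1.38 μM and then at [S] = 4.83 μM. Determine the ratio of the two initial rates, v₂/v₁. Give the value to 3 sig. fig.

1.15

The fractional saturations are [S]/(Km+[S]) = 1.38/1.689 = 0.8171 and 4.83/5.139 = 0.9399.
v₂/v₁ is just their ratio: 0.9399/0.8171 = 1.15.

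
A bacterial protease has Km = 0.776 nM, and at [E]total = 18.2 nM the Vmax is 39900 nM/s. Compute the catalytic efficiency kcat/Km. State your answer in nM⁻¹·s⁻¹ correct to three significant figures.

kcat = Vmax/[E]total = 39900/18.2 = 2190 s⁻¹.
kcat/Km = 2190/0.776 = 2830 nM⁻¹·s⁻¹.

2830 nM⁻¹·s⁻¹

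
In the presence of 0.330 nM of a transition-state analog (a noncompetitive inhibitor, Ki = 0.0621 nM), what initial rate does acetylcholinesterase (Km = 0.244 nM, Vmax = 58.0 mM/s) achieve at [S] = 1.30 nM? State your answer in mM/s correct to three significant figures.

7.73 mM/s

With α = 1 + [I]/Ki = 1 + 0.330/0.0621 = 6.314, the noncompetitive rate law is v = (Vmax/α)·[S] / (Km + [S]).
v = (58.0/6.314)×1.30 / (0.244 + 1.30) = 11.94/1.544 = 7.73 mM/s.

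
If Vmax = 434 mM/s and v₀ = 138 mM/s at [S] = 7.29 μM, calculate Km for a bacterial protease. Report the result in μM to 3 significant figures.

v/Vmax = 138/434 = 0.3180 = [S]/(Km+[S]).
So Km + [S] = [S]/0.3180 = 22.93 μM, giving Km = 22.93 − 7.29 = 15.6 μM.

15.6 μM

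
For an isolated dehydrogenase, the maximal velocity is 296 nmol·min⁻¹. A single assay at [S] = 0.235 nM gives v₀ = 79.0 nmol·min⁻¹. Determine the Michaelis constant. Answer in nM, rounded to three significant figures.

0.646 nM

v/Vmax = 79.0/296 = 0.2669 = [S]/(Km+[S]).
So Km + [S] = [S]/0.2669 = 0.8805 nM, giving Km = 0.8805 − 0.235 = 0.646 nM.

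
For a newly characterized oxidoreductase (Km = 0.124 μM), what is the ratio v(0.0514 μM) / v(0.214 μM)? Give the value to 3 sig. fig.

The fractional saturations are [S]/(Km+[S]) = 0.214/0.3380 = 0.6331 and 0.0514/0.1754 = 0.2930.
v₂/v₁ is just their ratio: 0.2930/0.6331 = 0.463.

0.463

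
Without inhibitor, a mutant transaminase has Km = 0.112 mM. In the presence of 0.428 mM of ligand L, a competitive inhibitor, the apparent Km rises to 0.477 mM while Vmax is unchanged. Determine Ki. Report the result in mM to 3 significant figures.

0.131 mM

Competitive: Km,app = α·Km with α = 1 + [I]/Ki.
α = Km,app/Km = 0.477/0.112 = 4.259.
Ki = [I]/(α − 1) = 0.428/3.259 = 0.131 mM.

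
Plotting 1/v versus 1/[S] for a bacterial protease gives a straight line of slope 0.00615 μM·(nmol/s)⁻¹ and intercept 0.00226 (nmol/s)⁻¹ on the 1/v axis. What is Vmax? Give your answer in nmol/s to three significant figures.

442 nmol/s

The y-intercept of a Lineweaver–Burk plot equals 1/Vmax, so Vmax = 1/0.00226 = 442 nmol/s.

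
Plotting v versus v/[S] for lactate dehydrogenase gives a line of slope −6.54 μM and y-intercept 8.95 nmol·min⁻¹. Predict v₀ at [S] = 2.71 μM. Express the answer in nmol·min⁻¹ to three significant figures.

2.62 nmol·min⁻¹

In the Eadie–Hofstee form v = Vmax − Km·(v/[S]), the slope is −Km and the intercept is Vmax, so Km = 6.54 μM and Vmax = 8.95 nmol·min⁻¹.
v = 8.95 × 2.71/(6.54 + 2.71) = 2.62 nmol·min⁻¹.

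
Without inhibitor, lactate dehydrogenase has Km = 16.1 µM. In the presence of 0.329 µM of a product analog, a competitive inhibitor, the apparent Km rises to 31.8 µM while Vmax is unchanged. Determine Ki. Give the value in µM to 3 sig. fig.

0.337 µM

Competitive: Km,app = α·Km with α = 1 + [I]/Ki.
α = Km,app/Km = 31.8/16.1 = 1.975.
Since α = 1 + [I]/Ki, [I]/Ki = 1.975 − 1 = 0.9752 and Ki = 0.329/0.9752 = 0.337 µM.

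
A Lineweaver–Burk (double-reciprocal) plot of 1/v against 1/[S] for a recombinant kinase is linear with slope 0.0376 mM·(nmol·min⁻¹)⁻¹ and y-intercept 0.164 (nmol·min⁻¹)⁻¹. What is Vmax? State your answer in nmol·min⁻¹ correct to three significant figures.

The y-intercept of a Lineweaver–Burk plot equals 1/Vmax, so Vmax = 1/0.164 = 6.10 nmol·min⁻¹.

6.10 nmol·min⁻¹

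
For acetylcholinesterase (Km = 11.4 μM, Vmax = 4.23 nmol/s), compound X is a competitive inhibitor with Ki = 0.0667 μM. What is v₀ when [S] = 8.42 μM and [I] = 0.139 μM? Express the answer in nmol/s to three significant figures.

0.817 nmol/s

α = 1 + [I]/Ki = 1 + 0.139/0.0667 = 3.084.
For a competitive inhibitor, Vmax is unchanged and the apparent Km becomes α·Km: Km,app = 35.2 μM, Vmax,app = 4.23 nmol/s.
v = Vmax,app·[S]/(Km,app + [S]) = 4.23 × 8.42/(35.2 + 8.42) = 0.817 nmol/s.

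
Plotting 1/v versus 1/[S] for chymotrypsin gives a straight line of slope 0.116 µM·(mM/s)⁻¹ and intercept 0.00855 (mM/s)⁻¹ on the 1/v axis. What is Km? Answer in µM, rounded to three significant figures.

y-intercept = 1/Vmax ⇒ Vmax = 117 mM/s; slope = Km/Vmax ⇒ Km = slope × Vmax.
Km = 0.116 × 117 = 13.6 µM.

13.6 µM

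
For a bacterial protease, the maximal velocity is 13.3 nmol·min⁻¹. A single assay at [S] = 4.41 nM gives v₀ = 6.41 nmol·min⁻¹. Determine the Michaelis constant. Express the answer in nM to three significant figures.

From v = Vmax[S]/(Km+[S]), Km = [S](Vmax − v)/v.
Km = 4.41 × (13.3 − 6.41) / 6.41 = 30.38/6.41 = 4.74 nM.

4.74 nM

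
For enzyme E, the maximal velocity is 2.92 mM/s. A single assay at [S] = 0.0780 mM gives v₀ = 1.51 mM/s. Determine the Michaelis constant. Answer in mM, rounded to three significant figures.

From v = Vmax[S]/(Km+[S]), Km = [S](Vmax − v)/v.
Km = 0.0780 × (2.92 − 1.51) / 1.51 = 0.1100/1.51 = 0.0728 mM.

0.0728 mM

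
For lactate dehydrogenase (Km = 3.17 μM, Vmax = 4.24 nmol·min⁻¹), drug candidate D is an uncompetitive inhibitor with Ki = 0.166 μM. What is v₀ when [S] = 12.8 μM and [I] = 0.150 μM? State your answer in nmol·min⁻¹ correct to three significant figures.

1.97 nmol·min⁻¹

α = 1 + [I]/Ki = 1 + 0.150/0.166 = 1.904.
For an uncompetitive inhibitor, both parameters are divided by α, giving Vmax/α and Km/α: Km,app = 1.67 μM, Vmax,app = 2.23 nmol·min⁻¹.
v = Vmax,app·[S]/(Km,app + [S]) = 2.23 × 12.8/(1.67 + 12.8) = 1.97 nmol·min⁻¹.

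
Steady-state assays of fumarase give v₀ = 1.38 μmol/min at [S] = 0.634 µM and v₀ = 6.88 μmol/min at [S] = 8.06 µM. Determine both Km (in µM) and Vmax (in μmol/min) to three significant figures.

From v = Vmax[S]/(Km+[S]), each point gives Vmax = v(Km+[S])/[S].
Equating: 1.38(Km+0.634)/0.634 = 6.88(Km+8.06)/8.06.
2.177·Km + 1.38 = 0.8536·Km + 6.88, so (2.177 − 0.8536)·Km = 6.88 − 1.38.
Km = 5.500/1.323 = 4.16 µM; then Vmax = 1.38(4.16+0.634)/0.634 = 10.4 μmol/min.

Km = 4.16 µM; Vmax = 10.4 μmol/min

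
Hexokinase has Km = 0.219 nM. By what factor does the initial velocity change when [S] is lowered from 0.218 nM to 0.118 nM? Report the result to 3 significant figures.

0.702

The fractional saturations are [S]/(Km+[S]) = 0.218/0.4370 = 0.4989 and 0.118/0.3370 = 0.3501.
v₂/v₁ is just their ratio: 0.3501/0.4989 = 0.702.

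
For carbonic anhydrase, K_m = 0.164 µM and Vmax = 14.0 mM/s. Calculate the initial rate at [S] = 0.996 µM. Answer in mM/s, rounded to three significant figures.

12.0 mM/s

v = Vmax·[S]/(Km + [S]) = 14.0 × 0.996 / (0.164 + 0.996)
  = 13.94 / 1.160 = 12.0 mM/s.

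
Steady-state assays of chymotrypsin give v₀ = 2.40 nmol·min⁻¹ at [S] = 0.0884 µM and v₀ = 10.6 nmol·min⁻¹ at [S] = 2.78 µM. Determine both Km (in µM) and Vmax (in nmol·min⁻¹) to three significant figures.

Km = 0.351 µM; Vmax = 11.9 nmol·min⁻¹

In reciprocal form, 1/v = (Km/Vmax)·(1/[S]) + 1/Vmax. The two points give (1/[S], 1/v) = (11.31, 0.4167) and (0.3597, 0.09434).
Slope = (0.4167 − 0.09434)/(11.31 − 0.3597) = 0.02943; intercept = 0.4167 − 0.02943×11.31 = 0.08375.
Vmax = 1/intercept = 11.9 nmol·min⁻¹; Km = slope × Vmax = 0.02943 × 11.9 = 0.351 µM.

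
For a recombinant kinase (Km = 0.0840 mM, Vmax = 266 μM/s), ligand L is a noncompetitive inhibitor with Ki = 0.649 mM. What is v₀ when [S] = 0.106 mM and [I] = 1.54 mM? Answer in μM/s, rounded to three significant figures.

44.0 μM/s

α = 1 + [I]/Ki = 1 + 1.54/0.649 = 3.373.
For a noncompetitive inhibitor, Vmax is reduced to Vmax/α while Km is unchanged: Km,app = 0.0840 mM, Vmax,app = 78.9 μM/s.
v = Vmax,app·[S]/(Km,app + [S]) = 78.9 × 0.106/(0.0840 + 0.106) = 44.0 μM/s.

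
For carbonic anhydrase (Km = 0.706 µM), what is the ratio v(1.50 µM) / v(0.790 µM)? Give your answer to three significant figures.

1.29

The fractional saturations are [S]/(Km+[S]) = 0.790/1.496 = 0.5281 and 1.50/2.206 = 0.6800.
v₂/v₁ is just their ratio: 0.6800/0.5281 = 1.29.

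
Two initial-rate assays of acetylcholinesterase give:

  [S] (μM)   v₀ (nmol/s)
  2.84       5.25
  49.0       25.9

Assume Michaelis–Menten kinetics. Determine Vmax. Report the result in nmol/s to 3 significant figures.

34.2 nmol/s

From v = Vmax[S]/(Km+[S]), each point gives Vmax = v(Km+[S])/[S].
Equating: 5.25(Km+2.84)/2.84 = 25.9(Km+49.0)/49.0.
1.849·Km + 5.25 = 0.5286·Km + 25.9, so (1.849 − 0.5286)·Km = 25.9 − 5.25.
Km = 20.65/1.320 = 15.6 μM; then Vmax = 5.25(15.6+2.84)/2.84 = 34.2 nmol/s.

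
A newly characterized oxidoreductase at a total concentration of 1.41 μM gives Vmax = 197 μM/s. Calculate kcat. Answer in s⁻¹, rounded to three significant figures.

kcat = Vmax/[E]total = 197 μM/s / 1.41 μM = 140 s⁻¹.

140 s⁻¹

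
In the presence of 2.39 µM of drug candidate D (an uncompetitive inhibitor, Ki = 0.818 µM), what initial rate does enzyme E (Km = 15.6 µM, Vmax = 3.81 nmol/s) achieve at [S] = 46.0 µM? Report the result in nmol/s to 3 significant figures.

α = 1 + [I]/Ki = 1 + 2.39/0.818 = 3.922.
For an uncompetitive inhibitor, both parameters are divided by α, giving Vmax/α and Km/α: Km,app = 3.98 µM, Vmax,app = 0.972 nmol/s.
v = Vmax,app·[S]/(Km,app + [S]) = 0.972 × 46.0/(3.98 + 46.0) = 0.894 nmol/s.

0.894 nmol/s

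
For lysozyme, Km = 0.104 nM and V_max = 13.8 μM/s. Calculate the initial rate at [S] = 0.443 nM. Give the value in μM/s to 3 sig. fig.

11.2 μM/s

v = Vmax·[S]/(Km + [S]) = 13.8 × 0.443 / (0.104 + 0.443)
  = 6.113 / 0.5470 = 11.2 μM/s.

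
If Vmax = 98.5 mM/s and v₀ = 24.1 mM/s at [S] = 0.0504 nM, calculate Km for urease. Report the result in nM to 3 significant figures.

0.156 nM

v/Vmax = 24.1/98.5 = 0.2447 = [S]/(Km+[S]).
So Km + [S] = [S]/0.2447 = 0.2060 nM, giving Km = 0.2060 − 0.0504 = 0.156 nM.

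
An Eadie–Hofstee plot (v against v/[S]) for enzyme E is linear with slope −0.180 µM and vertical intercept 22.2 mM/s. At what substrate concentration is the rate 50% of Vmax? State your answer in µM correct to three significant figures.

The Eadie–Hofstee slope gives Km = 0.180 µM (slope = −Km).
v/Vmax = [S]/(Km+[S]) = 0.5 ⇒ [S] = Km·0.5/(1−0.5) = 0.180 × 1.000 = 0.180 µM.

0.180 µM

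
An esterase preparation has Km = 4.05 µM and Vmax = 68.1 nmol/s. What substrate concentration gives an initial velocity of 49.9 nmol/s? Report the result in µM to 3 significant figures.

11.1 µM

The required fractional saturation is v/Vmax = 49.9/68.1 = 0.7327.
Then [S]/(Km+[S]) = 0.7327 ⇒ [S] = 4.05 × 0.7327/(1 − 0.7327) = 11.1 µM.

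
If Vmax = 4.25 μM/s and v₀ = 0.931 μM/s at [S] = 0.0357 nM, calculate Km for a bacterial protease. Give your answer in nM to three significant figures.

v/Vmax = 0.931/4.25 = 0.2191 = [S]/(Km+[S]).
So Km + [S] = [S]/0.2191 = 0.1630 nM, giving Km = 0.1630 − 0.0357 = 0.127 nM.

0.127 nM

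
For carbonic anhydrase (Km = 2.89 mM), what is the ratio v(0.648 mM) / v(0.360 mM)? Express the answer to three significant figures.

The fractional saturations are [S]/(Km+[S]) = 0.360/3.250 = 0.1108 and 0.648/3.538 = 0.1832.
v₂/v₁ is just their ratio: 0.1832/0.1108 = 1.65.

1.65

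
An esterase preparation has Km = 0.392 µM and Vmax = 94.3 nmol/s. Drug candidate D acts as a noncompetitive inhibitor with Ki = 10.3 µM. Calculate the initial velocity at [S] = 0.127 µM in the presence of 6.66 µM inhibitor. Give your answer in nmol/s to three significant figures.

With α = 1 + [I]/Ki = 1 + 6.66/10.3 = 1.647, the noncompetitive rate law is v = (Vmax/α)·[S] / (Km + [S]).
v = (94.3/1.647)×0.127 / (0.392 + 0.127) = 7.273/0.5190 = 14.0 nmol/s.

14.0 nmol/s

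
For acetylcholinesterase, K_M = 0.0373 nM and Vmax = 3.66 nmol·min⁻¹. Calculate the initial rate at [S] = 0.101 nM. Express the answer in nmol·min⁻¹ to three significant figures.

2.67 nmol·min⁻¹

v = Vmax·[S]/(Km + [S]) = 3.66 × 0.101 / (0.0373 + 0.101)
  = 0.3697 / 0.1383 = 2.67 nmol·min⁻¹.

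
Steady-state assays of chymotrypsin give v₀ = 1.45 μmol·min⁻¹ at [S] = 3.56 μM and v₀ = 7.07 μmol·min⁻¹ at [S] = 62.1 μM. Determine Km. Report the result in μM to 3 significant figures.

19.2 μM

From v = Vmax[S]/(Km+[S]), each point gives Vmax = v(Km+[S])/[S].
Equating: 1.45(Km+3.56)/3.56 = 7.07(Km+62.1)/62.1.
0.4073·Km + 1.45 = 0.1138·Km + 7.07, so (0.4073 − 0.1138)·Km = 7.07 − 1.45.
Km = 5.620/0.2935 = 19.2 μM; then Vmax = 1.45(19.2+3.56)/3.56 = 9.25 μmol·min⁻¹.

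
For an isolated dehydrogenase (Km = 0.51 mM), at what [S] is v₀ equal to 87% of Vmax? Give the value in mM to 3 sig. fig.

3.41 mM

v/Vmax = [S]/(Km+[S]) = 0.87, so [S] = Km·0.87/(1 − 0.87) = 0.51 × 6.692.
[S] = 3.41 mM.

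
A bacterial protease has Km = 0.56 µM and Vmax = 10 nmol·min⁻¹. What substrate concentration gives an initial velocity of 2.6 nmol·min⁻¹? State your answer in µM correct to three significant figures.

0.197 µM

Rearranging v = Vmax[S]/(Km+[S]) gives [S] = Km·v/(Vmax − v).
[S] = 0.56 × 2.6 / (10 − 2.6) = 1.456/7.400 = 0.197 µM.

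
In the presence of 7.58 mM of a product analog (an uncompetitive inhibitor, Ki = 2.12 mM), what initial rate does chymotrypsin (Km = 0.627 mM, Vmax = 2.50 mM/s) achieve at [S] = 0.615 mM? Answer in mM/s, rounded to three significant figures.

0.447 mM/s

With α = 1 + [I]/Ki = 1 + 7.58/2.12 = 4.575, the uncompetitive rate law is v = (Vmax/α)·[S] / (Km/α + [S]).
v = (2.50/4.575)×0.615 / (0.627/4.575 + 0.615) = 0.3360/0.7520 = 0.447 mM/s.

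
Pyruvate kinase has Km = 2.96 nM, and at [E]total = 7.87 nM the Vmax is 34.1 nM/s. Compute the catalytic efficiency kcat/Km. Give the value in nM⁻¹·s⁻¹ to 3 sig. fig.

kcat = Vmax/[E]total = 34.1/7.87 = 4.33 s⁻¹.
kcat/Km = 4.33/2.96 = 1.46 nM⁻¹·s⁻¹.

1.46 nM⁻¹·s⁻¹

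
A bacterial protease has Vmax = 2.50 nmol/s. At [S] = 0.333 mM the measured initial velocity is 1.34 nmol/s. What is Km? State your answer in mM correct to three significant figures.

0.288 mM

v/Vmax = 1.34/2.50 = 0.5360 = [S]/(Km+[S]).
So Km + [S] = [S]/0.5360 = 0.6213 mM, giving Km = 0.6213 − 0.333 = 0.288 mM.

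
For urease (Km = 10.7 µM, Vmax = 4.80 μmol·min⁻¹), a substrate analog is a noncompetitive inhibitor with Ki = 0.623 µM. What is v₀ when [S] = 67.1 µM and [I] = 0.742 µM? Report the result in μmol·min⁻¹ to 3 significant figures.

α = 1 + [I]/Ki = 1 + 0.742/0.623 = 2.191.
For a noncompetitive inhibitor, Vmax is reduced to Vmax/α while Km is unchanged: Km,app = 10.7 µM, Vmax,app = 2.19 μmol·min⁻¹.
v = Vmax,app·[S]/(Km,app + [S]) = 2.19 × 67.1/(10.7 + 67.1) = 1.89 μmol·min⁻¹.

1.89 μmol·min⁻¹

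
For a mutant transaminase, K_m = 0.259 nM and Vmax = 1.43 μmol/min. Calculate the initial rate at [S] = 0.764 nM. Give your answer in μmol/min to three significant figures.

1.07 μmol/min

[S]/(Km+[S]) = 0.764/1.023 = 0.7468, the fractional saturation.
v = 0.7468 × Vmax = 0.7468 × 1.43 = 1.07 μmol/min.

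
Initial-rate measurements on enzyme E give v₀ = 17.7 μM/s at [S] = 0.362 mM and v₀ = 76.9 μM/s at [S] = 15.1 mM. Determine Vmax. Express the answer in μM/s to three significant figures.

83.8 μM/s

From v = Vmax[S]/(Km+[S]), each point gives Vmax = v(Km+[S])/[S].
Equating: 17.7(Km+0.362)/0.362 = 76.9(Km+15.1)/15.1.
48.90·Km + 17.7 = 5.093·Km + 76.9, so (48.90 − 5.093)·Km = 76.9 − 17.7.
Km = 59.20/43.80 = 1.35 mM; then Vmax = 17.7(1.35+0.362)/0.362 = 83.8 μM/s.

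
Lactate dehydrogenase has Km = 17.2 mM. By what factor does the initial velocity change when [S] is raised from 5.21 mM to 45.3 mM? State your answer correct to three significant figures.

3.12

Since Vmax cancels, v₂/v₁ = [S]₂(Km+[S]₁) / [S]₁(Km+[S]₂).
= 45.3×(17.2+5.21) / (5.21×(17.2+45.3)) = 1015/325.6 = 3.12.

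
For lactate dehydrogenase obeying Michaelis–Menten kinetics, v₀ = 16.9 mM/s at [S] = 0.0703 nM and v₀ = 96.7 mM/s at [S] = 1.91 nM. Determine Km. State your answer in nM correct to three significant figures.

From v = Vmax[S]/(Km+[S]), each point gives Vmax = v(Km+[S])/[S].
Equating: 16.9(Km+0.0703)/0.0703 = 96.7(Km+1.91)/1.91.
240.4·Km + 16.9 = 50.63·Km + 96.7, so (240.4 − 50.63)·Km = 96.7 − 16.9.
Km = 79.80/189.8 = 0.421 nM; then Vmax = 16.9(0.421+0.0703)/0.0703 = 118 mM/s.

0.421 nM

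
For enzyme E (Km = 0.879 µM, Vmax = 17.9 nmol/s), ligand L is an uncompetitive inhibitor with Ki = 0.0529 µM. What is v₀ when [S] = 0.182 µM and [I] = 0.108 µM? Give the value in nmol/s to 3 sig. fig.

With α = 1 + [I]/Ki = 1 + 0.108/0.0529 = 3.042, the uncompetitive rate law is v = (Vmax/α)·[S] / (Km/α + [S]).
v = (17.9/3.042)×0.182 / (0.879/3.042 + 0.182) = 1.071/0.4710 = 2.27 nmol/s.

2.27 nmol/s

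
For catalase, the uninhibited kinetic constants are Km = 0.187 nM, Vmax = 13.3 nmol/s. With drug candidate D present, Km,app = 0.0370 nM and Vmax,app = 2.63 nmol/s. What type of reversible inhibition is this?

uncompetitive

Both Km and Vmax decrease by the same factor (~5.05-fold) — characteristic of uncompetitive inhibition.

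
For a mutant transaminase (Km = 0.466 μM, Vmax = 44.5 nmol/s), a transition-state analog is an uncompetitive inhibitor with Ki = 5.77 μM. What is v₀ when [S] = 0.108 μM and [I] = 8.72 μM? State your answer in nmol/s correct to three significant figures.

6.52 nmol/s

With α = 1 + [I]/Ki = 1 + 8.72/5.77 = 2.511, the uncompetitive rate law is v = (Vmax/α)·[S] / (Km/α + [S]).
v = (44.5/2.511)×0.108 / (0.466/2.511 + 0.108) = 1.914/0.2936 = 6.52 nmol/s.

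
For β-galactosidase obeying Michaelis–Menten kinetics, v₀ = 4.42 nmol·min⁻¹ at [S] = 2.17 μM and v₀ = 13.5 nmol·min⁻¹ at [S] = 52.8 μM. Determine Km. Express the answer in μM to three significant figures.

From v = Vmax[S]/(Km+[S]), each point gives Vmax = v(Km+[S])/[S].
Equating: 4.42(Km+2.17)/2.17 = 13.5(Km+52.8)/52.8.
2.037·Km + 4.42 = 0.2557·Km + 13.5, so (2.037 − 0.2557)·Km = 13.5 − 4.42.
Km = 9.080/1.781 = 5.10 μM; then Vmax = 4.42(5.10+2.17)/2.17 = 14.8 nmol·min⁻¹.

5.10 μM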